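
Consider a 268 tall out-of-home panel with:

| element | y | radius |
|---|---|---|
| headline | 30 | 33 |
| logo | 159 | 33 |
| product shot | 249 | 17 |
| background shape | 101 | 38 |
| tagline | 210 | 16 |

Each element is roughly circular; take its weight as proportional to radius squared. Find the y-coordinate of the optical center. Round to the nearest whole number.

r² weights: headline 33² = 1089, logo 33² = 1089, product shot 17² = 289, background shape 38² = 1444, tagline 16² = 256. Total = 4167.
Σw·y = 1089·30 + 1089·159 + 289·249 + 1444·101 + 256·210 = 477386, so ȳ = 477386/4167 ≈ 114.56.

y ≈ 115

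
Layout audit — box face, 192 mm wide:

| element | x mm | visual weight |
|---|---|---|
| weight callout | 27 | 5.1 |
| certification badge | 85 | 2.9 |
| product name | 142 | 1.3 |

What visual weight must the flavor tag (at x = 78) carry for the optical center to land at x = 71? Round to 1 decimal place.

w ≈ 13.1

Existing Σw = 9.3 (5.1 + 2.9 + 1.3); existing moment 5.1·27 + 2.9·85 + 1.3·142 = 568.8.
Balance at x = 71 requires (568.8 + w·78) / (9.3 + w) = 71.
Rearranging, w·(78 − 71) = 71·9.3 − 568.8 = 91.5, so w ≈ 91.5/7 = 13.07.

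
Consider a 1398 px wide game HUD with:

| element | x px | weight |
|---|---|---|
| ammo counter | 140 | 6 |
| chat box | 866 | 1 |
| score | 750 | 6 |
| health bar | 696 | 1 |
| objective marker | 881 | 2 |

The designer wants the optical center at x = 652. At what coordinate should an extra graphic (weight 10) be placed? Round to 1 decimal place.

x ≈ 828.8

After adding the extra graphic, total weight = 6 + 1 + 6 + 1 + 2 + 10 = 26.
x: target moment 26×652 = 16952; current 6·140 + 1·866 + 6·750 + 1·696 + 2·881 = 8664; the extra graphic supplies 8288, so x = 8288/10 ≈ 828.80.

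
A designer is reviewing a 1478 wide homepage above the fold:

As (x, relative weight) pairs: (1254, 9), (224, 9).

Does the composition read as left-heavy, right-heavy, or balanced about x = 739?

Weights sum to 9 + 9 = 18.
x-moment: 9·1254 + 9·224 = 13302; centroid 13302/18 ≈ 739.00.
The centroid 739.00 matches the midline at 739, so the layout is balanced.

balanced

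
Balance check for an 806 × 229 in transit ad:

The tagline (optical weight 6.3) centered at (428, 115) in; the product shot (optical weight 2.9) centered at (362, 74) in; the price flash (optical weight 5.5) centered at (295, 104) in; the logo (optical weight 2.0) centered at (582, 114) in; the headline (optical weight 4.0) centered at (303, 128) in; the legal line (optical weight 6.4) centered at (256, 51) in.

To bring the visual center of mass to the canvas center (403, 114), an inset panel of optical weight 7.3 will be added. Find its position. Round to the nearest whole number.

After adding the inset panel, total weight = 6.3 + 2.9 + 5.5 + 2.0 + 4.0 + 6.4 + 7.3 = 34.4.
Along x: (9383.1 + 7.3·x) / 34.4 = 403 (existing moment 6.3·428 + 2.9·362 + 5.5·295 + 2.0·582 + 4.0·303 + 6.4·256 = 9383.1) ⇒ x = (13863.2 − 9383.1) / 7.3 ≈ 613.71.
Along y: (2577.5 + 7.3·y) / 34.4 = 114 (existing moment 6.3·115 + 2.9·74 + 5.5·104 + 2.0·114 + 4.0·128 + 6.4·51 = 2577.5) ⇒ y = (3921.6 − 2577.5) / 7.3 ≈ 184.12.

(614, 184)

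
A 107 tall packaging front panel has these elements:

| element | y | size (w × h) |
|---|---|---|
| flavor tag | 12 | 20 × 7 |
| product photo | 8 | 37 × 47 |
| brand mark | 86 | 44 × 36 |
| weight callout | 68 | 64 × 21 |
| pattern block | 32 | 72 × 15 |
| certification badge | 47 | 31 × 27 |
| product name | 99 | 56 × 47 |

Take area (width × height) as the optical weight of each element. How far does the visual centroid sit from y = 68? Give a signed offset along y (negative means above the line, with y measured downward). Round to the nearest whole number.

Areas → weights: flavor tag 20·7 = 140, product photo 37·47 = 1739, brand mark 44·36 = 1584, weight callout 64·21 = 1344, pattern block 72·15 = 1080, certification badge 31·27 = 837, product name 56·47 = 2632; Σw = 9356.
y: moment 577675 / weight 9356 ≈ 61.74
Against y = 68, that's 61.74 − 68 = -6.26.

≈ -6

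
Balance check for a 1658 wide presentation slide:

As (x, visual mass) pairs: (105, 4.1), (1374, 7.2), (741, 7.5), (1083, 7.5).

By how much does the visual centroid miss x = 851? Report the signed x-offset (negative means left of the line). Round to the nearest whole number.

Σw = 4.1 + 7.2 + 7.5 + 7.5 = 26.3.
x-moment: 4.1·105 + 7.2·1374 + 7.5·741 + 7.5·1083 = 24003.3; centroid 24003.3/26.3 ≈ 912.67.
Offset from x = 851: 912.67 − 851 ≈ 61.67.

≈ 62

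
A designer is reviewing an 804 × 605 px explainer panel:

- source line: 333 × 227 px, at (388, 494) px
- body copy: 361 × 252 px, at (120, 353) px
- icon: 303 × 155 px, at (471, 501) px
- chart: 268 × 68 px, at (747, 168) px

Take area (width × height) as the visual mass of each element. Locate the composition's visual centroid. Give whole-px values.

Areas: source line 333·227 = 75591, body copy 361·252 = 90972, icon 303·155 = 46965, chart 268·68 = 18224. Total weight = 231752.
x: (75591·388 + 90972·120 + 46965·471 + 18224·747) / 231752 = 75979791 / 231752 ≈ 327.85
y: (75591·494 + 90972·353 + 46965·501 + 18224·168) / 231752 = 96046167 / 231752 ≈ 414.44

(328, 414)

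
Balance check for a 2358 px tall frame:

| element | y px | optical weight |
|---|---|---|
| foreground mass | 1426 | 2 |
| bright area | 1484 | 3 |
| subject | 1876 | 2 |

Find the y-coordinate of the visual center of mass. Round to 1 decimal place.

y ≈ 1579.4

Total weight = 2 + 3 + 2 = 7.
y-moment: 2·1426 + 3·1484 + 2·1876 = 11056; centroid 11056/7 ≈ 1579.43.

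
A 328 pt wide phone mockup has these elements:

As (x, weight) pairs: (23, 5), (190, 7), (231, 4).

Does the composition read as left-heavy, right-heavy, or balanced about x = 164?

Σw = 5 + 7 + 4 = 16.
Σw·x = 5·23 + 7·190 + 4·231 = 2369, so x̄ = 2369/16 ≈ 148.06.
148.1 lies left of the midline 164, so the layout is left-heavy.

left-heavy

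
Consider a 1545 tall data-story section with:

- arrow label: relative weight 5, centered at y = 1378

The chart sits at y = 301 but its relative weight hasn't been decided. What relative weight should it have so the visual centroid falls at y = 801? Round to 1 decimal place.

w ≈ 5.8

The single fixed element contributes weight 5, moment 5·1378 = 6890.
For the centroid to hit 801: (6890 + w·301) / (5 + w) = 801.
Rearranging, w·(301 − 801) = 801·5 − 6890 = -2885, so w ≈ -2885/-500 = 5.77.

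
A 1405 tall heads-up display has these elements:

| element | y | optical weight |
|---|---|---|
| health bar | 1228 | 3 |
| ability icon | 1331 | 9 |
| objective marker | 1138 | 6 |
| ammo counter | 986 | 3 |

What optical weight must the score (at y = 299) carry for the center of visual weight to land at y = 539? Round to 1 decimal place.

w ≈ 58.9

Known weights sum to 3 + 9 + 6 + 3 = 21; their moment is 3·1228 + 9·1331 + 6·1138 + 3·986 = 25449.
For the centroid to hit 539: (25449 + w·299) / (21 + w) = 539.
Rearranging, w·(299 − 539) = 539·21 − 25449 = -14130, so w ≈ -14130/-240 = 58.88.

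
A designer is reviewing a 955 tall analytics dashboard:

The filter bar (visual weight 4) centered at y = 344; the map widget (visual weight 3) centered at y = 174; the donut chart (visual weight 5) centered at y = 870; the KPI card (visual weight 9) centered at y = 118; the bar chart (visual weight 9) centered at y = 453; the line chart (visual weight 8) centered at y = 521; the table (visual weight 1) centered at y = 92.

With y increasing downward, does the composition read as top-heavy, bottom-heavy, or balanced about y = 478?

Total weight = 4 + 3 + 5 + 9 + 9 + 8 + 1 = 39.
y: moment 15647 / weight 39 ≈ 401.21
Since 401.2 is above (smaller y than) 478, the composition reads top-heavy.

top-heavy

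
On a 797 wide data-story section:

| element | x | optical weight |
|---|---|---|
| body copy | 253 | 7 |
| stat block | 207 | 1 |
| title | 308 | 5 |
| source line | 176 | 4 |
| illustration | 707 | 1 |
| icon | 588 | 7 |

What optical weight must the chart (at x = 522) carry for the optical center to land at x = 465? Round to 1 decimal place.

w ≈ 45.3

Fixed elements: Σw = 7 + 1 + 5 + 4 + 1 + 7 = 25, Σw·x = 7·253 + 1·207 + 5·308 + 4·176 + 1·707 + 7·588 = 9045.
For the centroid to hit 465: (9045 + w·522) / (25 + w) = 465.
Solving: w = (465·25 − 9045) / (522 − 465) = 2580 / 57 ≈ 45.26.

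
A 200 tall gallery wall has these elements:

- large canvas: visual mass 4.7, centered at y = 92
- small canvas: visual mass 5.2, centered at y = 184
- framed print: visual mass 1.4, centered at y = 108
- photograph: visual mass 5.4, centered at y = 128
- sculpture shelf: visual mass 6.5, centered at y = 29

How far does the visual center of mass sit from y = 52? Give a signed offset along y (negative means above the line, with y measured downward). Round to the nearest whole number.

Weights sum to 4.7 + 5.2 + 1.4 + 5.4 + 6.5 = 23.2.
y: (4.7·92 + 5.2·184 + 1.4·108 + 5.4·128 + 6.5·29) / 23.2 = 2420.1 / 23.2 ≈ 104.31
Difference: 104.31 − 52 ≈ 52.31.

≈ 52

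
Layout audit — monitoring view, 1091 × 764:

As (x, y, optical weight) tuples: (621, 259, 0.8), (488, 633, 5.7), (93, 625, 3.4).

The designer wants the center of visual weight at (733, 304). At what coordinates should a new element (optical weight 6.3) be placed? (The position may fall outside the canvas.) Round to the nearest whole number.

New total weight: (0.8 + 5.7 + 3.4) + 6.3 = 16.2.
Along x: (3594.6 + 6.3·x) / 16.2 = 733 (existing moment 0.8·621 + 5.7·488 + 3.4·93 = 3594.6) ⇒ x = (11874.6 − 3594.6) / 6.3 ≈ 1314.29.
Along y: (5940.3 + 6.3·y) / 16.2 = 304 (existing moment 0.8·259 + 5.7·633 + 3.4·625 = 5940.3) ⇒ y = (4924.8 − 5940.3) / 6.3 ≈ -161.19.

(1314, -161)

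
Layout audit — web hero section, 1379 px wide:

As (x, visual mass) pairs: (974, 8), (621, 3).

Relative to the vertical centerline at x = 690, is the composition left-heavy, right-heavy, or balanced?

Σw = 8 + 3 = 11.
x: (8·974 + 3·621) / 11 = 9655 / 11 ≈ 877.73
877.7 lies right of the midline 690, so the layout is right-heavy.

right-heavy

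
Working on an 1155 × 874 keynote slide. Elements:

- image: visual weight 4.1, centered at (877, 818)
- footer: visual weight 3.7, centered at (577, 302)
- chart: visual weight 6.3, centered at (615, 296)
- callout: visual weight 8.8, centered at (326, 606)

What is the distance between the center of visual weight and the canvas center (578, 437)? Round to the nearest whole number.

Weights sum to 4.1 + 3.7 + 6.3 + 8.8 = 22.9.
Σw·x = 4.1·877 + 3.7·577 + 6.3·615 + 8.8·326 = 12473.9, so x̄ = 12473.9/22.9 ≈ 544.71.
Σw·y = 4.1·818 + 3.7·302 + 6.3·296 + 8.8·606 = 11668.8, so ȳ = 11668.8/22.9 ≈ 509.55.
Relative to (578, 437): Δ = (-33.29, 72.55); |Δ| = √(-33.29² + 72.55²) ≈ 79.83.

≈ 80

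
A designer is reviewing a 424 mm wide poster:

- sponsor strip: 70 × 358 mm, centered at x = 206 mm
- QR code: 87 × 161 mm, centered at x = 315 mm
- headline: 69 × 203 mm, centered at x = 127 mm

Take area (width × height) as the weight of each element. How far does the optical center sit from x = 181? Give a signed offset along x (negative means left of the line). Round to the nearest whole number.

≈ 33 mm

Areas → weights: sponsor strip 70·358 = 25060, QR code 87·161 = 14007, headline 69·203 = 14007; Σw = 53074.
x-moment: 25060·206 + 14007·315 + 14007·127 = 11353454; centroid 11353454/53074 ≈ 213.92.
Offset from x = 181: 213.92 − 181 ≈ 32.92.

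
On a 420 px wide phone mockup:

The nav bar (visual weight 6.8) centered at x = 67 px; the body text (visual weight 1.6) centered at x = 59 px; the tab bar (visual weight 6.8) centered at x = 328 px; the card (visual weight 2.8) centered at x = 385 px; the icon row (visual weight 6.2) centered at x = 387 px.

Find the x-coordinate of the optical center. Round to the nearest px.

Weights sum to 6.8 + 1.6 + 6.8 + 2.8 + 6.2 = 24.2.
x-moment: 6.8·67 + 1.6·59 + 6.8·328 + 2.8·385 + 6.2·387 = 6257.8; centroid 6257.8/24.2 ≈ 258.59.

x ≈ 259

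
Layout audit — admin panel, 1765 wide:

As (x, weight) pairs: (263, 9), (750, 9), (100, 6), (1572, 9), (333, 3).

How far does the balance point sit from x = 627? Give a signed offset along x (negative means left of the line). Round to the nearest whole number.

≈ 64

Weights sum to 9 + 9 + 6 + 9 + 3 = 36.
x: (9·263 + 9·750 + 6·100 + 9·1572 + 3·333) / 36 = 24864 / 36 ≈ 690.67
Against x = 627, that's 690.67 − 627 = 63.67.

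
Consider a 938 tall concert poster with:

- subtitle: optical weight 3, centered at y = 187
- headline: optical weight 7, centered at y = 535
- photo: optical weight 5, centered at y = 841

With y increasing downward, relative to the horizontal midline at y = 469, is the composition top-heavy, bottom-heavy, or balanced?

Σw = 3 + 7 + 5 = 15.
y: (3·187 + 7·535 + 5·841) / 15 = 8511 / 15 ≈ 567.40
Since 567.4 is below (larger y than) 469, the composition reads bottom-heavy.

bottom-heavy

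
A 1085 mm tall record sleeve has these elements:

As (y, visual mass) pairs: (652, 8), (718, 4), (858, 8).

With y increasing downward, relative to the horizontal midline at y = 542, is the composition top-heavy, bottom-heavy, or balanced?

bottom-heavy

Weights sum to 8 + 4 + 8 = 20.
y-moment: 8·652 + 4·718 + 8·858 = 14952; centroid 14952/20 ≈ 747.60.
747.6 vs midline 542 → bottom-heavy.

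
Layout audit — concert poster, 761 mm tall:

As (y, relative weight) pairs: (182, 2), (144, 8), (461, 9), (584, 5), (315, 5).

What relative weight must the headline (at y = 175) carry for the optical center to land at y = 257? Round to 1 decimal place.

w ≈ 33.0

Fixed elements: Σw = 2 + 8 + 9 + 5 + 5 = 29, Σw·y = 2·182 + 8·144 + 9·461 + 5·584 + 5·315 = 10160.
Balance at y = 257 requires (10160 + w·175) / (29 + w) = 257.
Solving: w = (257·29 − 10160) / (175 − 257) = -2707 / -82 ≈ 33.01.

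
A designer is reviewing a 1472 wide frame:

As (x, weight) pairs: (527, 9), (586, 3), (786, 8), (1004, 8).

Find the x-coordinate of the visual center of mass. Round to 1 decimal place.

x ≈ 743.6

Weights sum to 9 + 3 + 8 + 8 = 28.
x: (9·527 + 3·586 + 8·786 + 8·1004) / 28 = 20821 / 28 ≈ 743.61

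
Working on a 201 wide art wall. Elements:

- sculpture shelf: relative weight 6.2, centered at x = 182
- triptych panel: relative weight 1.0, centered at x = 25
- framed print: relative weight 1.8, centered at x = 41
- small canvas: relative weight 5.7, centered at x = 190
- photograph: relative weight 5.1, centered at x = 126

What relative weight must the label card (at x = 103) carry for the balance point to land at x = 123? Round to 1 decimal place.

Fixed elements: Σw = 6.2 + 1.0 + 1.8 + 5.7 + 5.1 = 19.8, Σw·x = 6.2·182 + 1.0·25 + 1.8·41 + 5.7·190 + 5.1·126 = 2952.8.
For the centroid to hit 123: (2952.8 + w·103) / (19.8 + w) = 123.
So w = (123·19.8 − 2952.8)/(103 − 123) = -517.4/-20 ≈ 25.87.

w ≈ 25.9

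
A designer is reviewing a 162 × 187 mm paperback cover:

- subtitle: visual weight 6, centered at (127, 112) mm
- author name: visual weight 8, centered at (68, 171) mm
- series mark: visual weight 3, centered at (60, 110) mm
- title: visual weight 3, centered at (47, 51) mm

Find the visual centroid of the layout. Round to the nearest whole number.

(81, 126)

Weights sum to 6 + 8 + 3 + 3 = 20.
x-moment: 6·127 + 8·68 + 3·60 + 3·47 = 1627; centroid 1627/20 ≈ 81.35.
y-moment: 6·112 + 8·171 + 3·110 + 3·51 = 2523; centroid 2523/20 ≈ 126.15.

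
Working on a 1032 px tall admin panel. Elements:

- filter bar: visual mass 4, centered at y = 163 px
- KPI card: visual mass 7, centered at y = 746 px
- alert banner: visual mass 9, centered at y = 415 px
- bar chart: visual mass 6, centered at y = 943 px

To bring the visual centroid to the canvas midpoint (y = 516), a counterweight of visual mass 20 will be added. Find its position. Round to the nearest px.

New total weight: (4 + 7 + 9 + 6) + 20 = 46.
Along y: (15267 + 20·y) / 46 = 516 (existing moment 4·163 + 7·746 + 9·415 + 6·943 = 15267) ⇒ y = (23736 − 15267) / 20 ≈ 423.45.

y ≈ 423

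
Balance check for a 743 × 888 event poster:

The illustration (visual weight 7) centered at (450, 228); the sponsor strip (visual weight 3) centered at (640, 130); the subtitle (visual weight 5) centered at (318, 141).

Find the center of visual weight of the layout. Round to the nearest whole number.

(444, 179)

Total weight = 7 + 3 + 5 = 15.
x-moment: 7·450 + 3·640 + 5·318 = 6660; centroid 6660/15 ≈ 444.00.
y-moment: 7·228 + 3·130 + 5·141 = 2691; centroid 2691/15 ≈ 179.40.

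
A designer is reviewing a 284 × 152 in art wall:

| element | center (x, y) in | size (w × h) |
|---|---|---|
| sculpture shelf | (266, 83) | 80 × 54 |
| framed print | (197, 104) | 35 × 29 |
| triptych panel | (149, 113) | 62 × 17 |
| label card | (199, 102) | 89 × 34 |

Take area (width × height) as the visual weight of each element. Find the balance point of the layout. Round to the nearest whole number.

Taking area as weight: sculpture shelf 80·54 = 4320, framed print 35·29 = 1015, triptych panel 62·17 = 1054, label card 89·34 = 3026. Sum 9415.
x: (4320·266 + 1015·197 + 1054·149 + 3026·199) / 9415 = 2108295 / 9415 ≈ 223.93
y: (4320·83 + 1015·104 + 1054·113 + 3026·102) / 9415 = 891874 / 9415 ≈ 94.73

(224, 95)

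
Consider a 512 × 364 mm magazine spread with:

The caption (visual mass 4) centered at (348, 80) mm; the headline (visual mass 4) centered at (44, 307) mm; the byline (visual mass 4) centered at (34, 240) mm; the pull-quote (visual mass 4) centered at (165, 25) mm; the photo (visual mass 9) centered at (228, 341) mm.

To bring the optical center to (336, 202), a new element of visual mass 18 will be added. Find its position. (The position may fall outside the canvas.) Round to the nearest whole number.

New total weight: (4 + 4 + 4 + 4 + 9) + 18 = 43.
x: target moment 43×336 = 14448; current 4·348 + 4·44 + 4·34 + 4·165 + 9·228 = 4416; the new element supplies 10032, so x = 10032/18 ≈ 557.33.
y: target moment 43×202 = 8686; current 4·80 + 4·307 + 4·240 + 4·25 + 9·341 = 5677; the new element supplies 3009, so y = 3009/18 ≈ 167.17.

(557, 167)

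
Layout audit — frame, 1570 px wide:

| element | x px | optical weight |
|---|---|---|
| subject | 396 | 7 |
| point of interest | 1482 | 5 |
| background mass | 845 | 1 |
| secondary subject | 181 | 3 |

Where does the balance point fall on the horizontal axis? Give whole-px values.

x ≈ 723

Total weight = 7 + 5 + 1 + 3 = 16.
x: (7·396 + 5·1482 + 1·845 + 3·181) / 16 = 11570 / 16 ≈ 723.12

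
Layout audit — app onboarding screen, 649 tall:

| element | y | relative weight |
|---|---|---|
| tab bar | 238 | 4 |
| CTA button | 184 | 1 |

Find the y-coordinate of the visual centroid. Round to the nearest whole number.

Total weight = 4 + 1 = 5.
y: (4·238 + 1·184) / 5 = 1136 / 5 ≈ 227.20

y ≈ 227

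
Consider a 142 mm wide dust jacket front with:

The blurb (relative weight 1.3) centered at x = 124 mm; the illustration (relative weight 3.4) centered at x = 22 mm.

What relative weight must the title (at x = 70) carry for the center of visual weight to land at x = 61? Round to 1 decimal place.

Existing Σw = 4.7 (1.3 + 3.4); existing moment 1.3·124 + 3.4·22 = 236.0.
Set Σw·x/Σw = 61: (236.0 + 70w) = 61·(4.7 + w).
Solving: w = (61·4.7 − 236.0) / (70 − 61) = 50.7 / 9 ≈ 5.63.

w ≈ 5.6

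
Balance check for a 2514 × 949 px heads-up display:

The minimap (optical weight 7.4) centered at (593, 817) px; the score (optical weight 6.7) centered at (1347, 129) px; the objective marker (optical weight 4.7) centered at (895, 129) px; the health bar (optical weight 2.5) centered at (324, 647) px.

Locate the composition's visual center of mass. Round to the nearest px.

(865, 429)

Total weight = 7.4 + 6.7 + 4.7 + 2.5 = 21.3.
x: (7.4·593 + 6.7·1347 + 4.7·895 + 2.5·324) / 21.3 = 18429.6 / 21.3 ≈ 865.24
y: (7.4·817 + 6.7·129 + 4.7·129 + 2.5·647) / 21.3 = 9133.9 / 21.3 ≈ 428.82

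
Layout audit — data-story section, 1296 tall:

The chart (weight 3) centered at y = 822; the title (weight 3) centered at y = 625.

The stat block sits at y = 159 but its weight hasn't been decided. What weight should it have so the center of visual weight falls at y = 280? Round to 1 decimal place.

Existing Σw = 6 (3 + 3); existing moment 3·822 + 3·625 = 4341.
Set Σw·y/Σw = 280: (4341 + 159w) = 280·(6 + w).
So w = (280·6 − 4341)/(159 − 280) = -2661/-121 ≈ 21.99.

w ≈ 22.0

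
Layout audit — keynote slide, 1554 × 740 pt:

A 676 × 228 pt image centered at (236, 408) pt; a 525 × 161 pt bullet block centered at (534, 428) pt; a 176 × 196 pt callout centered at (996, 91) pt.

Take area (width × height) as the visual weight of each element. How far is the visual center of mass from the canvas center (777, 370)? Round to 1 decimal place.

Areas → weights: image 676·228 = 154128, bullet block 525·161 = 84525, callout 176·196 = 34496; Σw = 273149.
x-moment: 154128·236 + 84525·534 + 34496·996 = 115868574; centroid 115868574/273149 ≈ 424.20.
y-moment: 154128·408 + 84525·428 + 34496·91 = 102200060; centroid 102200060/273149 ≈ 374.15.
Relative to (777, 370): Δ = (-352.80, 4.15); |Δ| = √(-352.80² + 4.15²) ≈ 352.83.

≈ 352.8 pt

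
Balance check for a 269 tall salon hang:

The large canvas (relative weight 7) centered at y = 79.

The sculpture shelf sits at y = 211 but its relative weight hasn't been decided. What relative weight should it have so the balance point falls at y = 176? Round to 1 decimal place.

Known: weight 7 with moment 7·79 = 553.
Balance at y = 176 requires (553 + w·211) / (7 + w) = 176.
Rearranging, w·(211 − 176) = 176·7 − 553 = 679, so w ≈ 679/35 = 19.40.

w ≈ 19.4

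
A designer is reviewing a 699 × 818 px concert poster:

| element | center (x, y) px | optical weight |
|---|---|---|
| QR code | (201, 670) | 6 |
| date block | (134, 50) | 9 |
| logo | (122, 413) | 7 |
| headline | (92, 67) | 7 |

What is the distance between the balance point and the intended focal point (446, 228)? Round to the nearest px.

≈ 314 px

Σw = 6 + 9 + 7 + 7 = 29.
x: (6·201 + 9·134 + 7·122 + 7·92) / 29 = 3910 / 29 ≈ 134.83
y: (6·670 + 9·50 + 7·413 + 7·67) / 29 = 7830 / 29 ≈ 270.00
Offset from (446, 228): Δx ≈ -311.17, Δy ≈ 42.00; distance = √(Δx² + Δy²) ≈ 313.99.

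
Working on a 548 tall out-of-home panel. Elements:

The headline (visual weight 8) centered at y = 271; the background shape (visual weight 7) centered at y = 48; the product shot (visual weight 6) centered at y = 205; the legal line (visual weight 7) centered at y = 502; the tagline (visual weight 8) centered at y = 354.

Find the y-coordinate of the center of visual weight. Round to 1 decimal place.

y ≈ 280.0

Weights sum to 8 + 7 + 6 + 7 + 8 = 36.
Σw·y = 8·271 + 7·48 + 6·205 + 7·502 + 8·354 = 10080, so ȳ = 10080/36 ≈ 280.00.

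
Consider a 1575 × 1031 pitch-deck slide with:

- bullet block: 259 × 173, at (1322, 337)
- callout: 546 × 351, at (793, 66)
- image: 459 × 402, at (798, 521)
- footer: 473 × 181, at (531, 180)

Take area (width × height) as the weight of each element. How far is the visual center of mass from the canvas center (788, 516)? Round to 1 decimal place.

Areas → weights: bullet block 259·173 = 44807, callout 546·351 = 191646, image 459·402 = 184518, footer 473·181 = 85613; Σw = 506584.
x: (44807·1322 + 191646·793 + 184518·798 + 85613·531) / 506584 = 403915999 / 506584 ≈ 797.33
y: (44807·337 + 191646·66 + 184518·521 + 85613·180) / 506584 = 139292813 / 506584 ≈ 274.96
From (788, 516): dx = 9.33, dy = -241.04, so the distance is √(dx²+dy²) ≈ 241.22.

≈ 241.2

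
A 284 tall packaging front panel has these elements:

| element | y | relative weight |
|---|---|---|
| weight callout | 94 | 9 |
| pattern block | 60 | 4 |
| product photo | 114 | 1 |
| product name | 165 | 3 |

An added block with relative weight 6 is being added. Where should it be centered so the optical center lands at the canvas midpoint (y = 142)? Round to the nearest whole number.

y ≈ 262

With the added block, Σw becomes 9 + 4 + 1 + 3 + 6 = 23.
y: need Σw·y = 23·142 = 3266. Existing = 9·94 + 4·60 + 1·114 + 3·165 = 1695. Remainder 1571 / 6 ≈ 261.83.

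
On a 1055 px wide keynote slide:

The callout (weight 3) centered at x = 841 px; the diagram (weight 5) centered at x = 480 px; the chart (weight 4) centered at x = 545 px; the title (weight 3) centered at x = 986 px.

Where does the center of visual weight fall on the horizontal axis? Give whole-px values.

Σw = 3 + 5 + 4 + 3 = 15.
x-moment: 3·841 + 5·480 + 4·545 + 3·986 = 10061; centroid 10061/15 ≈ 670.73.

x ≈ 671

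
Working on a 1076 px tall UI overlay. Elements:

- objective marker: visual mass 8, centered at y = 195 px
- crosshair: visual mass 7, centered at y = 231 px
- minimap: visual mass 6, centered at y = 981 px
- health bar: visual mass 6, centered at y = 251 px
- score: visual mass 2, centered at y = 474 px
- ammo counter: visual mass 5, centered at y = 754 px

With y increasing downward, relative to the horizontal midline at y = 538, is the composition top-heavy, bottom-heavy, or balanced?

Total weight = 8 + 7 + 6 + 6 + 2 + 5 = 34.
y: moment 15287 / weight 34 ≈ 449.62
449.6 lies above (smaller y than) the midline 538, so the layout is top-heavy.

top-heavy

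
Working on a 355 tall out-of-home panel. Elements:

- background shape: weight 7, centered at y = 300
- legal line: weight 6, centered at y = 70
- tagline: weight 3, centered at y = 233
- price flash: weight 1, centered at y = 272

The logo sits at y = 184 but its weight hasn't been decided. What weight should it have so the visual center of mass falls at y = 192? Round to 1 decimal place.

Fixed elements: Σw = 7 + 6 + 3 + 1 = 17, Σw·y = 7·300 + 6·70 + 3·233 + 1·272 = 3491.
Set Σw·y/Σw = 192: (3491 + 184w) = 192·(17 + w).
Solving: w = (192·17 − 3491) / (184 − 192) = -227 / -8 ≈ 28.37.

w ≈ 28.4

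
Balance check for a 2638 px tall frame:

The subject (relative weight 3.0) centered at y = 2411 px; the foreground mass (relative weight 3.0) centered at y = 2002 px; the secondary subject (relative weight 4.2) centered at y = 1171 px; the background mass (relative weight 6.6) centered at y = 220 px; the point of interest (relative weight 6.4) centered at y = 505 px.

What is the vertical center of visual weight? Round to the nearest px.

Σw = 3.0 + 3.0 + 4.2 + 6.6 + 6.4 = 23.2.
Σw·y = 3.0·2411 + 3.0·2002 + 4.2·1171 + 6.6·220 + 6.4·505 = 22841.2, so ȳ = 22841.2/23.2 ≈ 984.53.

y ≈ 985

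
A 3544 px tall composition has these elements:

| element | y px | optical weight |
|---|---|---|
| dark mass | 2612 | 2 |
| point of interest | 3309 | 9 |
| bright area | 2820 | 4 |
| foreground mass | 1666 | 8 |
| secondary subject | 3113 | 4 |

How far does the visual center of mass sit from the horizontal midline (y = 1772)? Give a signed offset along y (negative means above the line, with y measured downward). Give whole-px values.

Weights sum to 2 + 9 + 4 + 8 + 4 = 27.
y: (2·2612 + 9·3309 + 4·2820 + 8·1666 + 4·3113) / 27 = 72065 / 27 ≈ 2669.07
Offset from y = 1772: 2669.07 − 1772 ≈ 897.07.

≈ 897 px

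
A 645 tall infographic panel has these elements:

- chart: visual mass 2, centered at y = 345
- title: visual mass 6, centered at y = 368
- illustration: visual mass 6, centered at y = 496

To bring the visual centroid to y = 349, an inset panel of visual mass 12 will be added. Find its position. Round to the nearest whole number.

y ≈ 267

After adding the inset panel, total weight = 2 + 6 + 6 + 12 = 26.
y: target moment 26×349 = 9074; current 2·345 + 6·368 + 6·496 = 5874; the inset panel supplies 3200, so y = 3200/12 ≈ 266.67.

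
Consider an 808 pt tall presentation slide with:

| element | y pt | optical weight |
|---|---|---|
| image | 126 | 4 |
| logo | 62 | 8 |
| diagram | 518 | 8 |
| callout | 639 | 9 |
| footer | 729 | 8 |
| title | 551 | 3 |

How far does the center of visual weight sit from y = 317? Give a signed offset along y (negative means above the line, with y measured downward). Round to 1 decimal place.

≈ 142.5 pt

Σw = 4 + 8 + 8 + 9 + 8 + 3 = 40.
y-moment: 4·126 + 8·62 + 8·518 + 9·639 + 8·729 + 3·551 = 18380; centroid 18380/40 ≈ 459.50.
Offset from y = 317: 459.50 − 317 ≈ 142.50.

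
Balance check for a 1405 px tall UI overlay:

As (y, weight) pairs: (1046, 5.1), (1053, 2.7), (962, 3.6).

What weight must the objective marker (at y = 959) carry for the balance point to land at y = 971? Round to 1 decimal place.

w ≈ 47.6

Fixed elements: Σw = 5.1 + 2.7 + 3.6 = 11.4, Σw·y = 5.1·1046 + 2.7·1053 + 3.6·962 = 11640.9.
For the centroid to hit 971: (11640.9 + w·959) / (11.4 + w) = 971.
Rearranging, w·(959 − 971) = 971·11.4 − 11640.9 = -571.5, so w ≈ -571.5/-12 = 47.62.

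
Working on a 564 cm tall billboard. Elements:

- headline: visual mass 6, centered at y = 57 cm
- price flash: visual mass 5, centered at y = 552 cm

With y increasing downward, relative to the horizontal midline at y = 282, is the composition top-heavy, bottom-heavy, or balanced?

balanced

Weights sum to 6 + 5 = 11.
Σw·y = 6·57 + 5·552 = 3102, so ȳ = 3102/11 ≈ 282.00.
282.00 = 282 exactly: balanced.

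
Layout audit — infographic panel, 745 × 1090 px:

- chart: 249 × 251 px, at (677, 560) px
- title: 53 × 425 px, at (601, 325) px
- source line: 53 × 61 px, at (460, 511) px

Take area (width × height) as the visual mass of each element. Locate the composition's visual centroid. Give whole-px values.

(650, 498)

Areas → weights: chart 249·251 = 62499, title 53·425 = 22525, source line 53·61 = 3233; Σw = 88257.
Σw·x = 62499·677 + 22525·601 + 3233·460 = 57336528, so x̄ = 57336528/88257 ≈ 649.65.
Σw·y = 62499·560 + 22525·325 + 3233·511 = 43972128, so ȳ = 43972128/88257 ≈ 498.23.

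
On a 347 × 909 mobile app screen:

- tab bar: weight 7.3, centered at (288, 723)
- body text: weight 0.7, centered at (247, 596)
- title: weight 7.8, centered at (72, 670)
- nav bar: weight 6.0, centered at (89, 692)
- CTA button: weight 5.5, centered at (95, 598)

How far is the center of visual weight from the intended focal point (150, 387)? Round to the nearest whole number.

≈ 286

Weights sum to 7.3 + 0.7 + 7.8 + 6.0 + 5.5 = 27.3.
x-moment: 7.3·288 + 0.7·247 + 7.8·72 + 6.0·89 + 5.5·95 = 3893.4; centroid 3893.4/27.3 ≈ 142.62.
y-moment: 7.3·723 + 0.7·596 + 7.8·670 + 6.0·692 + 5.5·598 = 18362.1; centroid 18362.1/27.3 ≈ 672.60.
Relative to (150, 387): Δ = (-7.38, 285.60); |Δ| = √(-7.38² + 285.60²) ≈ 285.70.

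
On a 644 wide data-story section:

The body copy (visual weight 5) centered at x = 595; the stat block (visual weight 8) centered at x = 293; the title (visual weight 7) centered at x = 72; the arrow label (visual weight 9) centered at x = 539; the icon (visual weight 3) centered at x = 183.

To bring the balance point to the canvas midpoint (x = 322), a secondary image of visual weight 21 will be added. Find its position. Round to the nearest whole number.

x ≈ 278

With the secondary image, Σw becomes 5 + 8 + 7 + 9 + 3 + 21 = 53.
x: target moment 53×322 = 17066; current 5·595 + 8·293 + 7·72 + 9·539 + 3·183 = 11223; the secondary image supplies 5843, so x = 5843/21 ≈ 278.24.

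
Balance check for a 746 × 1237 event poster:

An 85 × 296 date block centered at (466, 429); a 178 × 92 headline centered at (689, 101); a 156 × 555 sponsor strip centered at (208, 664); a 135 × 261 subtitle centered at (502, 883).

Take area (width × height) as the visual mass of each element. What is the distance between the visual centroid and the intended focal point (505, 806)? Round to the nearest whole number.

Taking area as weight: date block 85·296 = 25160, headline 178·92 = 16376, sponsor strip 156·555 = 86580, subtitle 135·261 = 35235. Sum 163351.
Σw·x = 25160·466 + 16376·689 + 86580·208 + 35235·502 = 58704234, so x̄ = 58704234/163351 ≈ 359.37.
Σw·y = 25160·429 + 16376·101 + 86580·664 + 35235·883 = 101049241, so ȳ = 101049241/163351 ≈ 618.60.
Relative to (505, 806): Δ = (-145.63, -187.40); |Δ| = √(-145.63² + -187.40²) ≈ 237.33.

≈ 237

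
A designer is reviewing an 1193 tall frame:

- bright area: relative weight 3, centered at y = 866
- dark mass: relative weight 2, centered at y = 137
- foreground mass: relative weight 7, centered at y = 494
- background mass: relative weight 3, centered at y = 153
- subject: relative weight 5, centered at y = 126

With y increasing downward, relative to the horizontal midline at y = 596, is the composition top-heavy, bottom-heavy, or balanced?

top-heavy

Σw = 3 + 2 + 7 + 3 + 5 = 20.
Σw·y = 3·866 + 2·137 + 7·494 + 3·153 + 5·126 = 7419, so ȳ = 7419/20 ≈ 370.95.
370.9 lies above (smaller y than) the midline 596, so the layout is top-heavy.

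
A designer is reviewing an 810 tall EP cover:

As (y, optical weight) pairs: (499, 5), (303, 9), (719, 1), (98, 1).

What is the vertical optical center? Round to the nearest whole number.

y ≈ 377

Σw = 5 + 9 + 1 + 1 = 16.
Σw·y = 5·499 + 9·303 + 1·719 + 1·98 = 6039, so ȳ = 6039/16 ≈ 377.44.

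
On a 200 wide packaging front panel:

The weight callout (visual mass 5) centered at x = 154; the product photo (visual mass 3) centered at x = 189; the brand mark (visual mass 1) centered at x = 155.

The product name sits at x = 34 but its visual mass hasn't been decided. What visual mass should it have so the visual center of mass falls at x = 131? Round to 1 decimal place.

Existing Σw = 9 (5 + 3 + 1); existing moment 5·154 + 3·189 + 1·155 = 1492.
For the centroid to hit 131: (1492 + w·34) / (9 + w) = 131.
Solving: w = (131·9 − 1492) / (34 − 131) = -313 / -97 ≈ 3.23.

w ≈ 3.2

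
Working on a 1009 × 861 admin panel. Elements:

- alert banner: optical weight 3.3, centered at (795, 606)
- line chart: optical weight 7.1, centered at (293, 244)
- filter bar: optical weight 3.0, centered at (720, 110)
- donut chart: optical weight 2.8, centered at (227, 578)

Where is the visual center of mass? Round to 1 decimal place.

Σw = 3.3 + 7.1 + 3.0 + 2.8 = 16.2.
x: (3.3·795 + 7.1·293 + 3.0·720 + 2.8·227) / 16.2 = 7499.4 / 16.2 ≈ 462.93
y: (3.3·606 + 7.1·244 + 3.0·110 + 2.8·578) / 16.2 = 5680.6 / 16.2 ≈ 350.65

(462.9, 350.7)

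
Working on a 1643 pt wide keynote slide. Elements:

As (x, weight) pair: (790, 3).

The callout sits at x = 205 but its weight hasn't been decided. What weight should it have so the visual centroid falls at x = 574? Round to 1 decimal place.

w ≈ 1.8

Known: weight 3 with moment 3·790 = 2370.
For the centroid to hit 574: (2370 + w·205) / (3 + w) = 574.
Solving: w = (574·3 − 2370) / (205 − 574) = -648 / -369 ≈ 1.76.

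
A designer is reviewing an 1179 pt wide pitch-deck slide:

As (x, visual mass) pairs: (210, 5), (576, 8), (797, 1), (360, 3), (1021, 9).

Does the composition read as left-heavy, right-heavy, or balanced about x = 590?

right-heavy

Total weight = 5 + 8 + 1 + 3 + 9 = 26.
Σw·x = 5·210 + 8·576 + 1·797 + 3·360 + 9·1021 = 16724, so x̄ = 16724/26 ≈ 643.23.
Since 643.2 is right of 590, the composition reads right-heavy.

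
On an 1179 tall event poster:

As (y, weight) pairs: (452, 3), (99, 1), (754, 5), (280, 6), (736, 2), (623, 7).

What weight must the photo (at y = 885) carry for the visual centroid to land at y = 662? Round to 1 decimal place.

w ≈ 14.1

Existing Σw = 24 (3 + 1 + 5 + 6 + 2 + 7); existing moment 3·452 + 1·99 + 5·754 + 6·280 + 2·736 + 7·623 = 12738.
Balance at y = 662 requires (12738 + w·885) / (24 + w) = 662.
Rearranging, w·(885 − 662) = 662·24 − 12738 = 3150, so w ≈ 3150/223 = 14.13.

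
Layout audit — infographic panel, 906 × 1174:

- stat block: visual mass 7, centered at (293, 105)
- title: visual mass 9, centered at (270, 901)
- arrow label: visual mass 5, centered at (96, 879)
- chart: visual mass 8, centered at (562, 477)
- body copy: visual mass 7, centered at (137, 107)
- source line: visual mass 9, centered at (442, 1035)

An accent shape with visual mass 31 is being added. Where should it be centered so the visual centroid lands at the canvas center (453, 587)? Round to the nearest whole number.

(646, 564)

After adding the accent shape, total weight = 7 + 9 + 5 + 8 + 7 + 9 + 31 = 76.
x: target moment 76×453 = 34428; current 7·293 + 9·270 + 5·96 + 8·562 + 7·137 + 9·442 = 14394; the accent shape supplies 20034, so x = 20034/31 ≈ 646.26.
y: target moment 76×587 = 44612; current 7·105 + 9·901 + 5·879 + 8·477 + 7·107 + 9·1035 = 27119; the accent shape supplies 17493, so y = 17493/31 ≈ 564.29.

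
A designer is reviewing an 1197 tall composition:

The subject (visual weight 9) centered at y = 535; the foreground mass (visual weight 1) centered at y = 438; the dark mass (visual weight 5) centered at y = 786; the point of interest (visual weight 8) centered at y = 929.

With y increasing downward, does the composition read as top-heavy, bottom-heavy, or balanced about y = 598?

bottom-heavy

Total weight = 9 + 1 + 5 + 8 = 23.
y-moment: 9·535 + 1·438 + 5·786 + 8·929 = 16615; centroid 16615/23 ≈ 722.39.
722.4 vs midline 598 → bottom-heavy.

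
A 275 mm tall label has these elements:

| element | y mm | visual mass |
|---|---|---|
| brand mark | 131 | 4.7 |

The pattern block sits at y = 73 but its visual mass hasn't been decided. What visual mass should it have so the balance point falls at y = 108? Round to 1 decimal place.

w ≈ 3.1

The single fixed element contributes weight 4.7, moment 4.7·131 = 615.7.
Balance at y = 108 requires (615.7 + w·73) / (4.7 + w) = 108.
Solving: w = (108·4.7 − 615.7) / (73 − 108) = -108.1 / -35 ≈ 3.09.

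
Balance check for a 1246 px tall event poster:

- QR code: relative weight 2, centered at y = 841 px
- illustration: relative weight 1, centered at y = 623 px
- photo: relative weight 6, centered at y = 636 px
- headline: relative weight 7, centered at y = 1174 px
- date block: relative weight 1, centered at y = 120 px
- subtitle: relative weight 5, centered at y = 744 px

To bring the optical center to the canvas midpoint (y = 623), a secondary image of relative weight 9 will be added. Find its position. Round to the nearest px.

y ≈ 126

New total weight: (2 + 1 + 6 + 7 + 1 + 5) + 9 = 31.
Along y: (18179 + 9·y) / 31 = 623 (existing moment 2·841 + 1·623 + 6·636 + 7·1174 + 1·120 + 5·744 = 18179) ⇒ y = (19313 − 18179) / 9 ≈ 126.00.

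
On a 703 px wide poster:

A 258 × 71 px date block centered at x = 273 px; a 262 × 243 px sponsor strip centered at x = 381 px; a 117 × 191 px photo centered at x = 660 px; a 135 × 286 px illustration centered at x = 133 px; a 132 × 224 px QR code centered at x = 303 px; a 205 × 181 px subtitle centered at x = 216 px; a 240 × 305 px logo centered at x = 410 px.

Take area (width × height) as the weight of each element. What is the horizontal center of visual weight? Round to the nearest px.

Areas → weights: date block 258·71 = 18318, sponsor strip 262·243 = 63666, photo 117·191 = 22347, illustration 135·286 = 38610, QR code 132·224 = 29568, subtitle 205·181 = 37105, logo 240·305 = 73200; Σw = 282814.
x: moment 96127494 / weight 282814 ≈ 339.90

x ≈ 340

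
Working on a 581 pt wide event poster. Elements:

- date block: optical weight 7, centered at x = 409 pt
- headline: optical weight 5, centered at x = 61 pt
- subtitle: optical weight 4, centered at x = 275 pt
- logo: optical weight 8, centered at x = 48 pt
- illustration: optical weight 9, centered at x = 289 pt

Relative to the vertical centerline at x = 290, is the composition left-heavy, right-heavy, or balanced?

Σw = 7 + 5 + 4 + 8 + 9 = 33.
x-moment: 7·409 + 5·61 + 4·275 + 8·48 + 9·289 = 7253; centroid 7253/33 ≈ 219.79.
219.8 lies left of the midline 290, so the layout is left-heavy.

left-heavy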